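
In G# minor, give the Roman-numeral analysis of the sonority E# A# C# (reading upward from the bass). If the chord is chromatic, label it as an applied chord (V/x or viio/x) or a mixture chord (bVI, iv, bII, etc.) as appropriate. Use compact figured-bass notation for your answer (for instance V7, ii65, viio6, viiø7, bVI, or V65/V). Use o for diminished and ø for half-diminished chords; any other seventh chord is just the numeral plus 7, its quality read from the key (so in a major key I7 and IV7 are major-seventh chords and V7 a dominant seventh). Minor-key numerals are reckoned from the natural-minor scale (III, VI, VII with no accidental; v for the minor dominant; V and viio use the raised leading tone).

The pitches A#-C#-E# form a minor triad rooted on A#.
A# is the second degree of G# minor. This is the minor supertonic, borrowed from the parallel major (the Dorian ii).
With E# in the bass the chord is in second inversion, so the figured bass is 64.

ii64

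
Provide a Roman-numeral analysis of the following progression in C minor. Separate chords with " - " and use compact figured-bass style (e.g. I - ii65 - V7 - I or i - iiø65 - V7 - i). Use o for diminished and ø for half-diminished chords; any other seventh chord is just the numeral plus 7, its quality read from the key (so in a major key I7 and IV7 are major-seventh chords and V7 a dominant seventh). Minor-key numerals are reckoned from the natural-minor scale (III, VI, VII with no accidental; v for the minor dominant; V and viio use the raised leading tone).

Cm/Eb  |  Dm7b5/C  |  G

i6 - iiø42 - V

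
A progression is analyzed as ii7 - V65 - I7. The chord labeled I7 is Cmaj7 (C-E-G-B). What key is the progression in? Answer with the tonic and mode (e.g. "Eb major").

The chord Cmaj7 is a major seventh chord rooted on C; its label is I7.
If C is scale degree 1 and the mode makes that degree carry a major seventh chord, the tonic is C and the mode is major.

C major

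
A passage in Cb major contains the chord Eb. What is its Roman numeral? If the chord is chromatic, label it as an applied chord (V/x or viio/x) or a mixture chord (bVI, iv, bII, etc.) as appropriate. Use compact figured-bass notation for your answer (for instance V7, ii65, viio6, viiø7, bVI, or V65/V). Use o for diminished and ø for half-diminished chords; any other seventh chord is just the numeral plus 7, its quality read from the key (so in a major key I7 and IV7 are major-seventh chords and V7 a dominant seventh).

Stacked in thirds the chord is Eb-G-Bb: a major triad on Eb.
Eb is not a diatonic chord root with this quality in Cb major, but it lies a perfect fifth above Ab (vi), so the chord functions as an applied dominant of vi.

V/vi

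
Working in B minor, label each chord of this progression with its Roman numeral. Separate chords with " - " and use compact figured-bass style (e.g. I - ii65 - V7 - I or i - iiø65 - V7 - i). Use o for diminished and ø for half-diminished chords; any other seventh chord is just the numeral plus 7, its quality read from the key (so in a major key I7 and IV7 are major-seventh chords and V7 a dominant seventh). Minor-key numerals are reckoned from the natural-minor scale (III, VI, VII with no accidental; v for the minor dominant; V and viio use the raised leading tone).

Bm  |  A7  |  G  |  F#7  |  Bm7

Bm has root B, degree 1 in B minor, so i.
A7: root A is the subtonic; dominant seventh chord there is VII7.
G: major triad on G = scale degree 6 → VI.
F#7: root F# is the dominant; dominant seventh chord there is V7.
Bm7: root B is the tonic; minor seventh chord there is i7.

i - VII7 - VI - V7 - i7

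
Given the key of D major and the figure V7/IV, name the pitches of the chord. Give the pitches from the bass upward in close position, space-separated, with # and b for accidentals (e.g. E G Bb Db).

D F# A C

V7/IV is a secondary dominant — the dominant seventh of IV. IV in D major is G, so the applied chord's root is D, a perfect fifth above.
Building a dominant seventh chord on D gives D-F#-A-C.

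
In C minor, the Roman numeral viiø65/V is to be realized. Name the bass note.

A

The applied chord viiø65/V is rooted on F#: F#-A-C-E.
The figure 65 means first inversion — the third is in the bass.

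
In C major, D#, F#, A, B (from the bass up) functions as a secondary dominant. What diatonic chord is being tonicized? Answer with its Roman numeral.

The chord is a dominant seventh chord on B.
A dominant resolves down a perfect fifth: B → E. In C major, E is scale degree 3, i.e. iii.

iii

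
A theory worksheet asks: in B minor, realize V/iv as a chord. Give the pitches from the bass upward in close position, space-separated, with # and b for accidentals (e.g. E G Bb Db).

B D# F#

The slash means an applied dominant: we want the dominant of iv. In B minor, iv is E minor, and its dominant is built on B.
Building a major triad on B gives B-D#-F#.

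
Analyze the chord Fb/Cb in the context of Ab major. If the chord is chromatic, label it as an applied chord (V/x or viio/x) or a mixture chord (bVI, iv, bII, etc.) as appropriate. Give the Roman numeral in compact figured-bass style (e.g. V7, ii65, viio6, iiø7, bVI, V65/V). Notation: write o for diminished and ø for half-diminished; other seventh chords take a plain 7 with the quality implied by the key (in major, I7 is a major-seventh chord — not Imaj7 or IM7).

bVI64

Stacked in thirds the chord is Fb-Ab-Cb: a major triad on Fb.
Fb is the lowered sixth degree of Ab major (diatonic 6 would be F). This is a major triad on the lowered sixth degree, borrowed from the parallel minor.
With Cb in the bass the chord is in second inversion, so the figured bass is 64.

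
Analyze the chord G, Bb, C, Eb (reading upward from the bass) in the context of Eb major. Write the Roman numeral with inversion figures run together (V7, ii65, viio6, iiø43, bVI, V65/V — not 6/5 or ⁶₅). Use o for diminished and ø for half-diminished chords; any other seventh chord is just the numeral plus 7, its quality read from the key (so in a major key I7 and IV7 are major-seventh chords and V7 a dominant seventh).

vi43

Stacked in thirds the chord is C-Eb-G-Bb: a minor seventh chord on C.
In Eb major, C is the submediant; the diatonic minor seventh chord there is vi7.
With G in the bass the chord is in second inversion, so the figured bass is 43.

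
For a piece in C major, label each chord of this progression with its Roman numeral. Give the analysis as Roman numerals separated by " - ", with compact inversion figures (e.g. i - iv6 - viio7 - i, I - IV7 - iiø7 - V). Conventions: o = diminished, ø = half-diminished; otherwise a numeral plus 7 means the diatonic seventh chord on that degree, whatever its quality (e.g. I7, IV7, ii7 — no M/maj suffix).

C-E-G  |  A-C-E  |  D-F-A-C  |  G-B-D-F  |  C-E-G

C-E-G: major triad on C = scale degree 1 → I.
A-C-E: minor triad on A = scale degree 6 → vi.
D-F-A-C has root D, degree 2 in C major, so ii7.
G-B-D-F: dominant seventh chord on G = scale degree 5 → V7.
C-E-G: major triad on C = scale degree 1 → I.

I - vi - ii7 - V7 - I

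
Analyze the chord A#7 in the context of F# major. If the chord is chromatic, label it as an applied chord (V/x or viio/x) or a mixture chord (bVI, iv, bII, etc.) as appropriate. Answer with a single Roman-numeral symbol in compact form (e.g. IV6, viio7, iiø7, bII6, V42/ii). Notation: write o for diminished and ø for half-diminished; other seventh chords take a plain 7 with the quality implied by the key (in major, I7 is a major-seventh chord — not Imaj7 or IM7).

Stacked in thirds the chord is A#-C##-E#-G#: a dominant seventh chord on A#.
A# is not a diatonic chord root with this quality in F# major, but it lies a perfect fifth above D# (vi), so the chord functions as an applied dominant of vi.

V7/vi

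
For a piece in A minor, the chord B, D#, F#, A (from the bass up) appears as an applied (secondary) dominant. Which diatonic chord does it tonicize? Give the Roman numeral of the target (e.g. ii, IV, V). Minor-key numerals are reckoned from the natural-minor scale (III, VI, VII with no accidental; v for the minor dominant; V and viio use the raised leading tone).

The chord is a dominant seventh chord on B.
A dominant resolves down a perfect fifth: B → E. In A minor, E is scale degree 5, i.e. V.

V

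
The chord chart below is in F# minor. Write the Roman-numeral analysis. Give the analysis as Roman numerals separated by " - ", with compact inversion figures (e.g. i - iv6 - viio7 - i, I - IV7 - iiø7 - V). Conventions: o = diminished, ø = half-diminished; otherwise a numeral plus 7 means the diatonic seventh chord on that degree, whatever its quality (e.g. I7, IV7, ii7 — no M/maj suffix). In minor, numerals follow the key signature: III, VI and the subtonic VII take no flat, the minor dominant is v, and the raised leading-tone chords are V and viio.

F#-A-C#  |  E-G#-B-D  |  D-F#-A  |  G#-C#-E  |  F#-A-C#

i - VII7 - VI - v64 - i

F#-A-C# has root F#, degree 1 in F# minor, so i.
E-G#-B-D: root E is the subtonic; dominant seventh chord there is VII7.
D-F#-A: major triad on D = scale degree 6 → VI.
G#-C#-E: root C# is the dominant; minor triad there is v64.
F#-A-C#: root F# is the tonic; minor triad there is i.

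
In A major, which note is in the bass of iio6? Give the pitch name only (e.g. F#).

iio in A major has root B; the chord is B-D-F.
The figure 6 means first inversion — the third is in the bass.

D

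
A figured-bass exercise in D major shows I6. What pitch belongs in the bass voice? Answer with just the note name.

I in D major has root D; the chord is D-F#-A.
The figure 6 means first inversion — the third is in the bass.

F#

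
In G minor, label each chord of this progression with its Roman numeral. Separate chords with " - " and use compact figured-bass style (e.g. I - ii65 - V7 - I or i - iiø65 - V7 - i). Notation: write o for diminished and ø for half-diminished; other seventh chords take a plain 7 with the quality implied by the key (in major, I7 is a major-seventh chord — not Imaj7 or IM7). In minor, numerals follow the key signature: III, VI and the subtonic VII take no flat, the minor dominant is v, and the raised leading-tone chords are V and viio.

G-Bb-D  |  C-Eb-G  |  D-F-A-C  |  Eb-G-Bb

i - iv - v7 - VI

G-Bb-D: minor triad on G = scale degree 1 → i.
C-Eb-G has root C, degree 4 in G minor, so iv.
D-F-A-C has root D, degree 5 in G minor, so v7.
Eb-G-Bb has root Eb, degree 6 in G minor, so VI.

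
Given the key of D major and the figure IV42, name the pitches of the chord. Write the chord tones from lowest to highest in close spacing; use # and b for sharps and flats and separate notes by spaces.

In D major, the subdominant is G, and the diatonic chord built there is a major seventh chord.
Stacking thirds from G gives G-B-D-F#.
The figured bass 42 indicates third inversion, placing the seventh (F#) in the bass: F#-G-B-D.

F# G B D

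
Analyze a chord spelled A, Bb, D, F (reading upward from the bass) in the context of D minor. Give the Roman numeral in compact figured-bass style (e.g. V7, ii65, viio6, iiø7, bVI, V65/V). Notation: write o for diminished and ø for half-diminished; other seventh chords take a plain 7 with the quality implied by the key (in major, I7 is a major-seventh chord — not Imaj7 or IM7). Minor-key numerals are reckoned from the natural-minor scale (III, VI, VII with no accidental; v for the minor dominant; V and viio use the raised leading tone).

VI42

Stacked in thirds the chord is Bb-D-F-A: a major seventh chord on Bb.
In D minor, Bb is the submediant; the diatonic major seventh chord there is VI7.
With A in the bass the chord is in third inversion, so the figured bass is 42.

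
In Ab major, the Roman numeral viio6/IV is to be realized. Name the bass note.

The applied chord viio6/IV is rooted on C: C-Eb-Gb.
The figure 6 means first inversion — the third is in the bass.

Eb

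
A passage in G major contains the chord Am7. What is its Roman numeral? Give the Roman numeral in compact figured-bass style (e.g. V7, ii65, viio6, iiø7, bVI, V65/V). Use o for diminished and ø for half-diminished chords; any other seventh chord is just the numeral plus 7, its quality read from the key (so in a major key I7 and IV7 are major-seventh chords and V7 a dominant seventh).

ii7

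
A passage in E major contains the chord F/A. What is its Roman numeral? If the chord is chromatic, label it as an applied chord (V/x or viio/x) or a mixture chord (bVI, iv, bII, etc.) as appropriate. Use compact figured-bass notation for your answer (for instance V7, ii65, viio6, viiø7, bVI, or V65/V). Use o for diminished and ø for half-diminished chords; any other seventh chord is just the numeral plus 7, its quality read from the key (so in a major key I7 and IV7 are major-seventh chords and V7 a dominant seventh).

bII6

Stacked in thirds the chord is F-A-C: a major triad on F.
F is the lowered second degree of E major (diatonic 2 would be F#). This is the Neapolitan sixth — a major triad on the lowered second degree, here in its customary first inversion.
With A in the bass the chord is in first inversion, so the figured bass is 6.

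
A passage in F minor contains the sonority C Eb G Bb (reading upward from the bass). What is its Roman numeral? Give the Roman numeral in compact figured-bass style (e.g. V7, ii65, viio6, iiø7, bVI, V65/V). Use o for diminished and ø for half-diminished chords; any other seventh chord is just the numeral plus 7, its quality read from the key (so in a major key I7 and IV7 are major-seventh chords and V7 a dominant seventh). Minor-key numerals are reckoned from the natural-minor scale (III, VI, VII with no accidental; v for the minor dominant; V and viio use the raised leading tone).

v7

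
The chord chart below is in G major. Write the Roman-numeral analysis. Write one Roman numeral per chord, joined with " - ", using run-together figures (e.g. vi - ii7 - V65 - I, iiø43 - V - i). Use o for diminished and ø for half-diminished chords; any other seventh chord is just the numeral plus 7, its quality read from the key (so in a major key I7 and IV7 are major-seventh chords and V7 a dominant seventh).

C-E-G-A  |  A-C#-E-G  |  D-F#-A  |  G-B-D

C-E-G-A has root A, degree 2 in G major, so ii65.
A-C#-E-G: chromatic; A is V of V, so V7/V.
D-F#-A has root D, degree 5 in G major, so V.
G-B-D: major triad on G = scale degree 1 → I.

ii65 - V7/V - V - I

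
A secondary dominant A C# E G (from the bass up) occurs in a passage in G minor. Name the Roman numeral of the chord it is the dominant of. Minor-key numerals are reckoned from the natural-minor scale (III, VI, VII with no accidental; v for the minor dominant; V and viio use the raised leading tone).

V

The chord is a dominant seventh chord on A.
A dominant resolves down a perfect fifth: A → D. In G minor, D is scale degree 5, i.e. V.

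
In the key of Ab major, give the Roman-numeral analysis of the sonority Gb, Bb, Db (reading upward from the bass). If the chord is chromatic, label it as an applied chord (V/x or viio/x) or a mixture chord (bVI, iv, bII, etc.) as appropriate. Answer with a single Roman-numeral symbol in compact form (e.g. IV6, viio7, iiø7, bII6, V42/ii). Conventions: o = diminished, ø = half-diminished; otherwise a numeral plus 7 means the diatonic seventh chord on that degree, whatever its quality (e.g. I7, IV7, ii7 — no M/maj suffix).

bVII

The pitches Gb-Bb-Db form a major triad rooted on Gb.
Gb is the lowered seventh degree of Ab major (diatonic 7 would be G). This is a major triad on the lowered seventh degree (the subtonic), borrowed from the parallel minor.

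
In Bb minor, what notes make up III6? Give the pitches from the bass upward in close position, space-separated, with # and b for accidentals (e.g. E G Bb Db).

In Bb minor, the third degree is Db, and the diatonic chord built there is a major triad.
Stacking thirds from Db gives Db-F-Ab.
With the 6 figure the chord is in first inversion; from the bass F upward in close position it reads F-Ab-Db.

F Ab Db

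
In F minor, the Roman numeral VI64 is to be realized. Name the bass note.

VI in F minor has root Db; the chord is Db-F-Ab.
The figure 64 means second inversion — the fifth is in the bass.

Ab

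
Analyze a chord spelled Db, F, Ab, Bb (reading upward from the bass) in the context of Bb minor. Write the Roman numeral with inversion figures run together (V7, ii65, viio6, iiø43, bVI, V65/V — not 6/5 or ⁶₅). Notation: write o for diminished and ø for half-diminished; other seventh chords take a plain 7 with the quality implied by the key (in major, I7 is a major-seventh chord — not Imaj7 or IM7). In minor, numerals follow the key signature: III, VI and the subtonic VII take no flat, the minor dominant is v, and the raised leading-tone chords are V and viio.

i65

Stacked in thirds the chord is Bb-Db-F-Ab: a minor seventh chord on Bb.
In Bb minor, Bb is the tonic; the diatonic minor seventh chord there is i7.
With Db in the bass the chord is in first inversion, so the figured bass is 65.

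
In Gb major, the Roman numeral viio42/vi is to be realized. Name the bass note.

Cb

The applied chord viio42/vi is rooted on D: D-F-Ab-Cb.
The figure 42 means third inversion — the seventh is in the bass.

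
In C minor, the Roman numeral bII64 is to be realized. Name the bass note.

bII in C minor has root Db; the chord is Db-F-Ab.
The figure 64 means second inversion — the fifth is in the bass.

Ab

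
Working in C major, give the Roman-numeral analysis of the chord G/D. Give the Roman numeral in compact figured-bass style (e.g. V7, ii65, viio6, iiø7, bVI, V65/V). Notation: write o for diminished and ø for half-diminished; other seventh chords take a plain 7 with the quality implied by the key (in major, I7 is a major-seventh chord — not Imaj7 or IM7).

V64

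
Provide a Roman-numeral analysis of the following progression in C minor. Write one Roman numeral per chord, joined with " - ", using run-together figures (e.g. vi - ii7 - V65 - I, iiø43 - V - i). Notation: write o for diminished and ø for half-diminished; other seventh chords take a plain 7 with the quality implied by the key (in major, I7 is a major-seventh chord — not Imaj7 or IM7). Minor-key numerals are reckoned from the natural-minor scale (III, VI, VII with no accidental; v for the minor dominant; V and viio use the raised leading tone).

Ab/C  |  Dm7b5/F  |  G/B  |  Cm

VI6 - iiø65 - V6 - i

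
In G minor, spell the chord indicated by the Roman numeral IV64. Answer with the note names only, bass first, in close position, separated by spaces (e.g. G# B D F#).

G C E

IV64 is the major subdominant, borrowed from the parallel major. In G minor that root is C.
So the chord is C-E-G, a major triad.
With the 64 figure the chord is in second inversion; from the bass G upward in close position it reads G-C-E.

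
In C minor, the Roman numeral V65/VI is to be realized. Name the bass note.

The applied chord V65/VI is rooted on Eb: Eb-G-Bb-Db.
The figure 65 means first inversion — the third is in the bass.

G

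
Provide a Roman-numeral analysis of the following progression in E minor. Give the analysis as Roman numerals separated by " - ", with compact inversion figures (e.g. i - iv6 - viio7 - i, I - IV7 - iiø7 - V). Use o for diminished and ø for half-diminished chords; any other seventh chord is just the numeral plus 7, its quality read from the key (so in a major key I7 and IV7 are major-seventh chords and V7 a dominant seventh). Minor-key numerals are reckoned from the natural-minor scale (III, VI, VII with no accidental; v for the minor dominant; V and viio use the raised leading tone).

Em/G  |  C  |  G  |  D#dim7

i6 - VI - III - viio7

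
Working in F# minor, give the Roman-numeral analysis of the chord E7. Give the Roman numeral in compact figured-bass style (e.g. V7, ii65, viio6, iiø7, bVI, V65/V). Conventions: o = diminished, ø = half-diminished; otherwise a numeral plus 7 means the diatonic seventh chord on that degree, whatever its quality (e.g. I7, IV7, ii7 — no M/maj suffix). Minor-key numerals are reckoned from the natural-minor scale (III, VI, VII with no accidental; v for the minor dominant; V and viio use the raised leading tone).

VII7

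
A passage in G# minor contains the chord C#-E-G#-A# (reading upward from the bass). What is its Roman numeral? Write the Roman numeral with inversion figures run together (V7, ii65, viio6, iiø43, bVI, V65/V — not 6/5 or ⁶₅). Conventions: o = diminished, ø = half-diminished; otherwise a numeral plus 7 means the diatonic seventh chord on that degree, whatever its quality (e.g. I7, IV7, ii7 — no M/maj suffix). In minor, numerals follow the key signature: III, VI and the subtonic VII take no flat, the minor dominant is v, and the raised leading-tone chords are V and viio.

Stacked in thirds the chord is A#-C#-E-G#: a half-diminished seventh chord on A#.
A# is scale degree 2 in G# minor, and a half-diminished seventh chord on that degree is written iiø7.
With C# in the bass the chord is in first inversion, so the figured bass is 65.

iiø65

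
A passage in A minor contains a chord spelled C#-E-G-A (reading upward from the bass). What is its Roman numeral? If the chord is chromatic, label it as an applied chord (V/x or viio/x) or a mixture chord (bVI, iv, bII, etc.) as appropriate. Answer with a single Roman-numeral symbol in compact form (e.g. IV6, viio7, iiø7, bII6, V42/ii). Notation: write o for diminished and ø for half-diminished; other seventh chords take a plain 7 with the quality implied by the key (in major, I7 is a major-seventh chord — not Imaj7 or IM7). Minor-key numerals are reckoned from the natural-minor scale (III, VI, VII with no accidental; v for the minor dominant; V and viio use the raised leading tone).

V65/iv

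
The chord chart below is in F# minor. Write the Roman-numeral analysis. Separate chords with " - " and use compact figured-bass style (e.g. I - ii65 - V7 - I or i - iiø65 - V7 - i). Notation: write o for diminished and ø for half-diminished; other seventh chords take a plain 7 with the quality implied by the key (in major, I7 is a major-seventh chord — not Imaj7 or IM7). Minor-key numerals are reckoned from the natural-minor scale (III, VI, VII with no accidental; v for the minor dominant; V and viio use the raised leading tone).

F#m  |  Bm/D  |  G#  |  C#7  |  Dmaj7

F#m: root F# is the tonic; minor triad there is i.
Bm/D: minor triad on B = scale degree 4 → iv6.
G# is the secondary dominant of V (major triad on G#): V/V.
C#7: dominant seventh chord on C# = scale degree 5 → V7.
Dmaj7: major seventh chord on D = scale degree 6 → VI7.

i - iv6 - V/V - V7 - VI7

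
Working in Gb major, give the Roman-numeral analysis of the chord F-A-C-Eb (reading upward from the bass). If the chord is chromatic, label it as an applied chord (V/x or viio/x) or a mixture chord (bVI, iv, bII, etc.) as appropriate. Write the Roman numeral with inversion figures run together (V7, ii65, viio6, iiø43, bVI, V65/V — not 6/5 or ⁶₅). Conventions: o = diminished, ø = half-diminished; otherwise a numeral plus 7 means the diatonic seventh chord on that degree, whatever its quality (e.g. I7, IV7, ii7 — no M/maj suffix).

The pitches F-A-C-Eb form a dominant seventh chord rooted on F.
F is not a diatonic chord root with this quality in Gb major, but it lies a perfect fifth above Bb (iii), so the chord functions as an applied dominant of iii.

V7/iii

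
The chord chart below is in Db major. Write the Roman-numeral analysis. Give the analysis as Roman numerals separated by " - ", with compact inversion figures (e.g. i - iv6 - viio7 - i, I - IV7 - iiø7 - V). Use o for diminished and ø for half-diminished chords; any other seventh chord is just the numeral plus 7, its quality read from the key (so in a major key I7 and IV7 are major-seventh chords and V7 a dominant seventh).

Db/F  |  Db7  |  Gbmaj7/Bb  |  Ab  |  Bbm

Db/F: root Db is the tonic; major triad there is I6.
Db7: chromatic; Db is V of IV, so V7/IV.
Gbmaj7/Bb: root Gb is the subdominant; major seventh chord there is IV65.
Ab has root Ab, degree 5 in Db major, so V.
Bbm: root Bb is the submediant; minor triad there is vi.

I6 - V7/IV - IV65 - V - vi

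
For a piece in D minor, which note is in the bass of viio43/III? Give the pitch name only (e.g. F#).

Bb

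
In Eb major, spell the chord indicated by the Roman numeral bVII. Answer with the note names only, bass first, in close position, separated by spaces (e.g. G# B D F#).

bVII is a major triad on the lowered seventh degree (the subtonic), borrowed from the parallel minor. In Eb major that root is Db.
So the chord is Db-F-Ab, a major triad.

Db F Ab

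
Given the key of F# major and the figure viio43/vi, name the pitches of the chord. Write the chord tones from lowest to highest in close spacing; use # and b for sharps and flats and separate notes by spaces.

viio43/vi is a secondary leading-tone chord. The target vi is D# in F# major; the applied chord is rooted a semitone below, on C##.
Building a fully diminished seventh chord on C## gives C##-E#-G#-B.
The figured bass 43 indicates second inversion, placing the fifth (G#) in the bass: G#-B-C##-E#.

G# B C## E#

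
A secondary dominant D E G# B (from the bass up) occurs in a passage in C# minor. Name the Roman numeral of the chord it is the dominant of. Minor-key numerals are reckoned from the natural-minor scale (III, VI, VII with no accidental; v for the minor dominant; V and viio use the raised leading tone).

VI

The chord is a dominant seventh chord on E.
A dominant resolves down a perfect fifth: E → A. In C# minor, A is scale degree 6, i.e. VI.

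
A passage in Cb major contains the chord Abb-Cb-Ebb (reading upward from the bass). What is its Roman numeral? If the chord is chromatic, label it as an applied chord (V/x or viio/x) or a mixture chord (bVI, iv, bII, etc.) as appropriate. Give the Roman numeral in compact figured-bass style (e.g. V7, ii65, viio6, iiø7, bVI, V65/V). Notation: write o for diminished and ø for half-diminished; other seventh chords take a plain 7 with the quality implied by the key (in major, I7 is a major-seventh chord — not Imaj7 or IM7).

bVI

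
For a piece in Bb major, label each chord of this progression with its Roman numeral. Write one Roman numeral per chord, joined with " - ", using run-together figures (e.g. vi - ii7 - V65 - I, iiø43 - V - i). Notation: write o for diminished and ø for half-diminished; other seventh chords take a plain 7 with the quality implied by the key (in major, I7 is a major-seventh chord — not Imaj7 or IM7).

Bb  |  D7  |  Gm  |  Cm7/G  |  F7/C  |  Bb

Bb has root Bb, degree 1 in Bb major, so I.
D7 is the secondary dominant of vi (dominant seventh chord on D): V7/vi.
Gm: minor triad on G = scale degree 6 → vi.
Cm7/G: root C is the supertonic; minor seventh chord there is ii43.
F7/C: root F is the dominant; dominant seventh chord there is V43.
Bb: major triad on Bb = scale degree 1 → I.

I - V7/vi - vi - ii43 - V43 - I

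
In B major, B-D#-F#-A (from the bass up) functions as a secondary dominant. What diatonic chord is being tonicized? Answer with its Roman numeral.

The chord is a dominant seventh chord on B.
A dominant resolves down a perfect fifth: B → E. In B major, E is scale degree 4, i.e. IV.

IV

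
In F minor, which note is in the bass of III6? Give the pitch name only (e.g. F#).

C

III in F minor has root Ab; the chord is Ab-C-Eb.
The figure 6 means first inversion — the third is in the bass.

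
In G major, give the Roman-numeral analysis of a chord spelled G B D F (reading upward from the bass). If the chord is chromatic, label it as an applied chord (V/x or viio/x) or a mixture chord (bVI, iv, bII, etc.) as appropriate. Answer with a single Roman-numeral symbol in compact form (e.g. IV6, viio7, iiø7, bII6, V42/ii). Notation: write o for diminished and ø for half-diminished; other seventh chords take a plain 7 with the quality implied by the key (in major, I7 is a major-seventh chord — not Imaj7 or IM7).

The pitches G-B-D-F form a dominant seventh chord rooted on G.
G is not a diatonic chord root with this quality in G major, but it lies a perfect fifth above C (IV), so the chord functions as an applied dominant of IV.

V7/IV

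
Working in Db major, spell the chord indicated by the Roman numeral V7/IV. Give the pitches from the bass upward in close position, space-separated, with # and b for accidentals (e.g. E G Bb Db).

Db F Ab Cb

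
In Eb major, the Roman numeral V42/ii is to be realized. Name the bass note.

The applied chord V42/ii is rooted on C: C-E-G-Bb.
The figure 42 means third inversion — the seventh is in the bass.

Bb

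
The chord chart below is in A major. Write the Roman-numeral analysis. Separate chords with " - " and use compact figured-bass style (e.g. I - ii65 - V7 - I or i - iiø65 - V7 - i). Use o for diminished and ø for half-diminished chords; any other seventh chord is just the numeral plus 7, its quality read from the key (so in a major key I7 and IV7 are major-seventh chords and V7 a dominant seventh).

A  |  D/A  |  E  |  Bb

I - IV64 - V - bII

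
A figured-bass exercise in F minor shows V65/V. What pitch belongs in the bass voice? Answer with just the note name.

The applied chord V65/V is rooted on G: G-B-D-F.
The figure 65 means first inversion — the third is in the bass.

B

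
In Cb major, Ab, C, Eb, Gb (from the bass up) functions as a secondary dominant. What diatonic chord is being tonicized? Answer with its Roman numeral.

The chord is a dominant seventh chord on Ab.
A dominant resolves down a perfect fifth: Ab → Db. In Cb major, Db is scale degree 2, i.e. ii.

ii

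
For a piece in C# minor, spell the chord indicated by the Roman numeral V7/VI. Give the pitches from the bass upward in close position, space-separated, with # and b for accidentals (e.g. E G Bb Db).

E G# B D

The slash means an applied dominant: we want the dominant of VI. In C# minor, VI is A major, and its dominant is built on E.
Building a dominant seventh chord on E gives E-G#-B-D.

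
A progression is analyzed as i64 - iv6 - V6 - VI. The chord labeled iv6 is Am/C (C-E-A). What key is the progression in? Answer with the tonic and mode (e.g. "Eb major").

The chord Am/C is a minor triad rooted on A; its label is iv6.
Counting down 3 scale steps from A places the tonic on E; a minor triad on degree 4 is diatonic only in minor.

E minor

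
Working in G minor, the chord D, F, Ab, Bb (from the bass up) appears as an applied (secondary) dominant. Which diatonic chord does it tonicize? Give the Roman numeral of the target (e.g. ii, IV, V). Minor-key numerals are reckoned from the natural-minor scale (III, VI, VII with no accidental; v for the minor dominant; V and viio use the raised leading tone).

VI

The chord is a dominant seventh chord on Bb.
A dominant resolves down a perfect fifth: Bb → Eb. In G minor, Eb is scale degree 6, i.e. VI.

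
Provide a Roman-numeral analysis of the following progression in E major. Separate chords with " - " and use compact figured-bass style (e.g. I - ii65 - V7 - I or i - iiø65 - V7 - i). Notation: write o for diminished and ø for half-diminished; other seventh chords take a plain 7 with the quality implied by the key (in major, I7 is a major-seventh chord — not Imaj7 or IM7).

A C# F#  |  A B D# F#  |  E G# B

A-C#-F# has root F#, degree 2 in E major, so ii6.
A-B-D#-F#: dominant seventh chord on B = scale degree 5 → V42.
E-G#-B has root E, degree 1 in E major, so I.

ii6 - V42 - I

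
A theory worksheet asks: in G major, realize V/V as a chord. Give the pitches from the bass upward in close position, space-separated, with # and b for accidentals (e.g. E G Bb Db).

V/V is a secondary dominant — the dominant triad of V. V in G major is D, so the applied chord's root is A, a perfect fifth above.
Building a major triad on A gives A-C#-E.

A C# E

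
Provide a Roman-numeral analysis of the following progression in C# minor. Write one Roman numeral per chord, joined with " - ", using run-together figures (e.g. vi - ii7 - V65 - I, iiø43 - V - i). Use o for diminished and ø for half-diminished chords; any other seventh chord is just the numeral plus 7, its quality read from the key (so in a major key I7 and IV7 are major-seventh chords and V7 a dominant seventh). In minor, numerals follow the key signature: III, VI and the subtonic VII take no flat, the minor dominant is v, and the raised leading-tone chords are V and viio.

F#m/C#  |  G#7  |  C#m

F#m/C#: root F# is the subdominant; minor triad there is iv64.
G#7: root G# is the dominant; dominant seventh chord there is V7.
C#m: root C# is the tonic; minor triad there is i.

iv64 - V7 - i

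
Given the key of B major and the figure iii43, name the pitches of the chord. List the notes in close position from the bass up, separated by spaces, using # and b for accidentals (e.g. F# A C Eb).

In B major, scale degree 3 is D#, and the diatonic chord built there is a minor seventh chord.
Stacking thirds from D# gives D#-F#-A#-C#.
The figured bass 43 indicates second inversion, placing the fifth (A#) in the bass: A#-C#-D#-F#.

A# C# D# F#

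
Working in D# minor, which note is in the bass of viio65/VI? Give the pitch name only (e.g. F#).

C#

The applied chord viio65/VI is rooted on A#: A#-C#-E-G.
The figure 65 means first inversion — the third is in the bass.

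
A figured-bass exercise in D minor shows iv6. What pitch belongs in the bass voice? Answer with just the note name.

iv in D minor has root G; the chord is G-Bb-D.
The figure 6 means first inversion — the third is in the bass.

Bb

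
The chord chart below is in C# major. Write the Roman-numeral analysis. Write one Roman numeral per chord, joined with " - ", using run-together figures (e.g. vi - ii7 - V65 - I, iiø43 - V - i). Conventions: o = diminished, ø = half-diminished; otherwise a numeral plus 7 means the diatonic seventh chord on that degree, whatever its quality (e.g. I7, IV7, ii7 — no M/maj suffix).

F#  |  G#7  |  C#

IV - V7 - I

F#: major triad on F# = scale degree 4 → IV.
G#7: dominant seventh chord on G# = scale degree 5 → V7.
C#: major triad on C# = scale degree 1 → I.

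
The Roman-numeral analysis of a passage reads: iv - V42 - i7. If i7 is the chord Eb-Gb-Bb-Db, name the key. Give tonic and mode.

Eb minor

The anchor chord is a minor seventh chord on Eb, labeled i7.
If Eb is scale degree 1 and the mode makes that degree carry a minor seventh chord, the tonic is Eb and the mode is minor.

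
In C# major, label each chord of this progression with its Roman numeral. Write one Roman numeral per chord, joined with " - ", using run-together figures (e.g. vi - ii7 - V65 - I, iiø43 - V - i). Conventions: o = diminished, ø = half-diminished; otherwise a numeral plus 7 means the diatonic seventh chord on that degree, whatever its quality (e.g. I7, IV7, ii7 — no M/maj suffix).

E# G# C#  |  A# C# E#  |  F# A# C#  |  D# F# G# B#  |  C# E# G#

E#-G#-C#: root C# is the tonic; major triad there is I6.
A#-C#-E#: root A# is the submediant; minor triad there is vi.
F#-A#-C#: major triad on F# = scale degree 4 → IV.
D#-F#-G#-B#: root G# is the dominant; dominant seventh chord there is V43.
C#-E#-G#: root C# is the tonic; major triad there is I.

I6 - vi - IV - V43 - I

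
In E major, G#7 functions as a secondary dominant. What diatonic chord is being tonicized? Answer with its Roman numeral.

vi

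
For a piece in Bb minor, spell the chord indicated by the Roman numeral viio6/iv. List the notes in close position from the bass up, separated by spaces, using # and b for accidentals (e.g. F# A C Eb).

F Ab D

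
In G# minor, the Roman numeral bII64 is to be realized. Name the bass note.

E

bII in G# minor has root A; the chord is A-C#-E.
The figure 64 means second inversion — the fifth is in the bass.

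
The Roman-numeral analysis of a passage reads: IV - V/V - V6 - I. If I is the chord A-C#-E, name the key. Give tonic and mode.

A major

I is given as A-C#-E — a major triad with root A.
If A is scale degree 1 and the mode makes that degree carry a major triad, the tonic is A and the mode is major.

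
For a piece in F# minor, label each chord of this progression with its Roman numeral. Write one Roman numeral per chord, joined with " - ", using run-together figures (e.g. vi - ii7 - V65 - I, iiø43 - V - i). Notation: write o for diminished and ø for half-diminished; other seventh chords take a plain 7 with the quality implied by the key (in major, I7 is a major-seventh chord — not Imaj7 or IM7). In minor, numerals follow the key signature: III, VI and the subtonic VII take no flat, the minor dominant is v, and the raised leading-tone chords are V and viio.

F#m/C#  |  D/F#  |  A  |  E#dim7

i64 - VI6 - III - viio7

F#m/C# has root F#, degree 1 in F# minor, so i64.
D/F#: root D is the submediant; major triad there is VI6.
A: major triad on A = scale degree 3 → III.
E#dim7 has root E#, degree 7 in F# minor, so viio7.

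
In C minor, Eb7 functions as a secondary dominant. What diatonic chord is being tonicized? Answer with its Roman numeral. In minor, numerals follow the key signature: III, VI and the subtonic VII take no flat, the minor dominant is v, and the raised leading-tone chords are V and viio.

VI

The chord is a dominant seventh chord on Eb.
A dominant resolves down a perfect fifth: Eb → Ab. In C minor, Ab is scale degree 6, i.e. VI.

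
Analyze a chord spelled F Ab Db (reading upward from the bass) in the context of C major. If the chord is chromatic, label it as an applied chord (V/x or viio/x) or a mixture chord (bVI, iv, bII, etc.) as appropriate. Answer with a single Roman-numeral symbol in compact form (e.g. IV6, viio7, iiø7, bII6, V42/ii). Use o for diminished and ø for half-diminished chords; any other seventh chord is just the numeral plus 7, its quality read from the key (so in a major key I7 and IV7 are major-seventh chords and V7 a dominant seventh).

bII6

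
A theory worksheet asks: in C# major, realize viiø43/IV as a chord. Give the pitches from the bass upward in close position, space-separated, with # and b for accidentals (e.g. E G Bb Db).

viiø43/IV is a secondary leading-tone chord. The target IV is F# in C# major; the applied chord is rooted a semitone below, on E#.
Building a half-diminished seventh chord on E# gives E#-G#-B-D#.
The figured bass 43 indicates second inversion, placing the fifth (B) in the bass: B-D#-E#-G#.

B D# E# G#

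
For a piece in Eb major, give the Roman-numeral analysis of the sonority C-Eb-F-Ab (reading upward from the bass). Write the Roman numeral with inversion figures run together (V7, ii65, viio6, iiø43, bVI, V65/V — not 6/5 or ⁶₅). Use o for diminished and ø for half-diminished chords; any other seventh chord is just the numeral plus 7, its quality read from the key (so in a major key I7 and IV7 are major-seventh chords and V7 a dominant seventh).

ii43

The pitches F-Ab-C-Eb form a minor seventh chord rooted on F.
In Eb major, F is the supertonic; the diatonic minor seventh chord there is ii7.
With C in the bass the chord is in second inversion, so the figured bass is 43.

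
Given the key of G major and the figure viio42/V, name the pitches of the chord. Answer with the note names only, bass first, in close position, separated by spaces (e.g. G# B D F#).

Bb C# E G

viio42/V is a secondary leading-tone chord. The target V is D in G major; the applied chord is rooted a semitone below, on C#.
Building a fully diminished seventh chord on C# gives C#-E-G-Bb.
With the 42 figure the chord is in third inversion; from the bass Bb upward in close position it reads Bb-C#-E-G.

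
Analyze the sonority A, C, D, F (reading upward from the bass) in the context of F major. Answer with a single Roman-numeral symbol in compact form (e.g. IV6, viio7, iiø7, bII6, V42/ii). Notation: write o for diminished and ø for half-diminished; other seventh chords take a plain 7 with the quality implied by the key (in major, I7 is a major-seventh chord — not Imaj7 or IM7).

Stacked in thirds the chord is D-F-A-C: a minor seventh chord on D.
In F major, D is the submediant; the diatonic minor seventh chord there is vi7.
With A in the bass the chord is in second inversion, so the figured bass is 43.

vi43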